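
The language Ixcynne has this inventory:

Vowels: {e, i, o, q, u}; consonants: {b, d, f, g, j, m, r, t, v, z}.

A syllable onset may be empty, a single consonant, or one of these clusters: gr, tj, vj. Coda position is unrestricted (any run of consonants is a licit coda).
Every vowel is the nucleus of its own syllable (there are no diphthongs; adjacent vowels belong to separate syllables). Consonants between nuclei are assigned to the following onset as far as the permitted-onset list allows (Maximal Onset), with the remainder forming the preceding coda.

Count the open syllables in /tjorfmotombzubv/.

The vowels are o, o, o, u — 4 nuclei, so 4 syllables.
/o…o/ gap (V1→V2): /rfm/; trying suffixes from longest down, /m/ is the first permitted one, so coda /rf/ | onset /m/.
/o…o/ gap (V2→V3): just /t/ — single C goes to the following onset.
/o…u/ gap (V3→V4): /mbz/ — longest licit onset from the right is /z/, leaving /mb/ as coda.
Putting it together: tjorf.mo.tomb.zubv.
Classifying each syllable: /tjorf/ (closed), /mo/ (open), /tomb/ (closed), /zubv/ (closed).
Open syllables: 1.

1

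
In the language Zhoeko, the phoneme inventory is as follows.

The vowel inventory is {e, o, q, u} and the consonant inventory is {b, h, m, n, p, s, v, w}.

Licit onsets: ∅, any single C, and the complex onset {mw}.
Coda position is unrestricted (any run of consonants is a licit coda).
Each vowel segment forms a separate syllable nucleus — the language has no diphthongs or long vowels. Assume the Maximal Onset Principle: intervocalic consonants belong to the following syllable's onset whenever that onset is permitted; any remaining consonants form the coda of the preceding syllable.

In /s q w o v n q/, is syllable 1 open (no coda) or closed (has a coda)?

The vowels are q, o, q — 3 nuclei, so 3 syllables.
σ1/σ2 boundary: /w/ is a single consonant, so it becomes the next onset.
σ2/σ3 boundary: /vn/ — longest licit onset from the right is /n/, leaving /v/ as coda.
Putting it together: sq.wov.nq.
Syllable 1 is /sq/; it ends in its nucleus with no coda, so it is open.

open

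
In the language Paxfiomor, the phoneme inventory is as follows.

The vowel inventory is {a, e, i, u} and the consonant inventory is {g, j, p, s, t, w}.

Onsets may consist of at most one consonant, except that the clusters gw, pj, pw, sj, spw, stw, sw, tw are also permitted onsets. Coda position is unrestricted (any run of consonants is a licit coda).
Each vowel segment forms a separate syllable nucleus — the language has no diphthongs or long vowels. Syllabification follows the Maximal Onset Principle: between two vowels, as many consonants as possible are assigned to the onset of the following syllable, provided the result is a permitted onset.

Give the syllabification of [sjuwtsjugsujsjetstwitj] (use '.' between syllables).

Nuclei (vowels): u, u, u, e, i → 5 syllables.
Between /u/ (V1) and /u/ (V2): /wtsj/ — longest licit onset from the right is /sj/, leaving /wt/ as coda.
Between /u/ (V2) and /u/ (V3): /gs/ splits as /g/ + /s/ (/s/ is the longest suffix that is a licit onset).
Between /u/ (V3) and /e/ (V4): /jsj/ — longest licit onset from the right is /sj/, leaving /j/ as coda.
Between /e/ (V4) and /i/ (V5): /tstw/ splits as /t/ + /stw/ (/stw/ is the longest suffix that is a licit onset).

sjuwt.sjug.suj.sjet.stwitj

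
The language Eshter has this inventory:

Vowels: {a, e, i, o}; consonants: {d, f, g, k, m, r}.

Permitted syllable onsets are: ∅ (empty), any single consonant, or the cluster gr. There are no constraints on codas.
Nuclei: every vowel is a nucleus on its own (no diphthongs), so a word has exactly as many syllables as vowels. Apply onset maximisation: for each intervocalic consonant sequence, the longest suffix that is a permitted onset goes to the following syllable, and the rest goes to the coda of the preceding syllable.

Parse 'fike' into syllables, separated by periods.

fi.ke

Nuclei (vowels): i, e → 2 syllables.
Between /i/ (V1) and /e/ (V2): /k/ is a single consonant, so it becomes the next onset.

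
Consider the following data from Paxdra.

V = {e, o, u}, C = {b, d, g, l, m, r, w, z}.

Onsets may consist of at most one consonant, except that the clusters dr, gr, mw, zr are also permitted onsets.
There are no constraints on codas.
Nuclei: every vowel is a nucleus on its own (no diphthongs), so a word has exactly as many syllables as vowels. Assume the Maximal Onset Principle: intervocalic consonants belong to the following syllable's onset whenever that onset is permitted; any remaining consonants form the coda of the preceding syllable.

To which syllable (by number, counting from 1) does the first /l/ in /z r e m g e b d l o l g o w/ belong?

3

Vowels present: e, e, o, o; each is a nucleus, giving 4 syllables.
/e…e/ gap (V1→V2): /mg/; trying suffixes from longest down, /g/ is the first permitted one, so coda /m/ | onset /g/.
/e…o/ gap (V2→V3): /bdl/ splits as /bd/ + /l/ (/l/ is the longest suffix that is a licit onset).
/o…o/ gap (V3→V4): /lg/ splits as /l/ + /g/ (/g/ is the longest suffix that is a licit onset).
Result: zrem.gebd.lol.gow.
The first /l/ is in the onset of syllable 3 (/lol/).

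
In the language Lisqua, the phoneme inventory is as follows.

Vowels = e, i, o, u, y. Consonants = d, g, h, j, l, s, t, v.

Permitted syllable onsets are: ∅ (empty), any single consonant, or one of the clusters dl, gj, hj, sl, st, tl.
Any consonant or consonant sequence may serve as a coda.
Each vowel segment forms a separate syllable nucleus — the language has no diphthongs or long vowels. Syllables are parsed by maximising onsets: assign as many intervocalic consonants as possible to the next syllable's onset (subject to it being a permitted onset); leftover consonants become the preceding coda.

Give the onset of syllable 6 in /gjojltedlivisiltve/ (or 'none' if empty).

The vowels are o, e, i, i, i, e — 6 nuclei, so 6 syllables.
V1 /o/ – V2 /e/: cluster /jlt/ — the longest permitted-onset suffix is /t/; onset = /t/, preceding coda = /jl/.
V2 /e/ – V3 /i/: cluster /dl/ — /dl/ is itself a permitted onset, so the whole cluster goes right; preceding coda = ∅.
V3 /i/ – V4 /i/: /v/ → onset of the next syllable (single consonants are always licit onsets).
V4 /i/ – V5 /i/: /s/ → onset of the next syllable (single consonants are always licit onsets).
V5 /i/ – V6 /e/: /ltv/; trying suffixes from longest down, /v/ is the first permitted one, so coda /lt/ | onset /v/.
So the parse is gjojl.te.dli.vi.silt.ve.
Syllable 6 is /ve/: onset /v/, nucleus /e/, coda ∅.

v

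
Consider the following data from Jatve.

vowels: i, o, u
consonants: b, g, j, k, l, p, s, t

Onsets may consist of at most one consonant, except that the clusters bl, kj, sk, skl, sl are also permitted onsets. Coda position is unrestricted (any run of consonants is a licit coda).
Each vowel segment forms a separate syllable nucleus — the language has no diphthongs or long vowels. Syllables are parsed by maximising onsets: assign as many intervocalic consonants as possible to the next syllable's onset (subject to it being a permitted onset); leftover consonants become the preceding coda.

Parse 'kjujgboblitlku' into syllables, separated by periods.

The vowels are u, o, i, u — 4 nuclei, so 4 syllables.
σ1/σ2 boundary: /jgb/ — longest licit onset from the right is /b/, leaving /jg/ as coda.
σ2/σ3 boundary: /bl/ — entire cluster is a permitted onset → onset /bl/, coda ∅.
σ3/σ4 boundary: /tlk/ — longest licit onset from the right is /k/, leaving /tl/ as coda.

kjujg.bo.blitl.ku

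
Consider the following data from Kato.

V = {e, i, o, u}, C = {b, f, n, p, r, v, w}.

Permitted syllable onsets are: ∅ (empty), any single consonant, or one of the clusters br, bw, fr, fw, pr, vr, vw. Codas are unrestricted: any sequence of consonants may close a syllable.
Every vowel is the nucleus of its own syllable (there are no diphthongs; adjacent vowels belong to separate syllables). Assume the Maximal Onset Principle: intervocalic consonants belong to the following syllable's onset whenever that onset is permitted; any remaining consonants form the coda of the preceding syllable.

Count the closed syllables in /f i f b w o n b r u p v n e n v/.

Nuclei (vowels): i, o, u, e → 4 syllables.
σ1/σ2 boundary: /fbw/ splits as /f/ + /bw/ (/bw/ is the longest suffix that is a licit onset).
σ2/σ3 boundary: /nbr/ splits as /n/ + /br/ (/br/ is the longest suffix that is a licit onset).
σ3/σ4 boundary: /pvn/ splits as /pv/ + /n/ (/n/ is the longest suffix that is a licit onset).
Putting it together: fif.bwon.brupv.nenv.
Classifying each syllable: /fif/ (closed), /bwon/ (closed), /brupv/ (closed), /nenv/ (closed).
Closed syllables: 4.

4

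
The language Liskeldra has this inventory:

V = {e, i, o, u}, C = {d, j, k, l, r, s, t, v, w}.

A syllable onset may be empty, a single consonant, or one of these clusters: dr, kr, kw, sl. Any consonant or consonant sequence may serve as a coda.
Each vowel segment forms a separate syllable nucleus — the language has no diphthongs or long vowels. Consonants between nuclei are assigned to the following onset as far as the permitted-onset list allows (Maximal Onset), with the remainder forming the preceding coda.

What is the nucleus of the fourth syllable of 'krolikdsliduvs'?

Vowels present: o, i, i, u; each is a nucleus, giving 4 syllables.
The fourth nucleus (vowel 4 from the left) is /u/.

u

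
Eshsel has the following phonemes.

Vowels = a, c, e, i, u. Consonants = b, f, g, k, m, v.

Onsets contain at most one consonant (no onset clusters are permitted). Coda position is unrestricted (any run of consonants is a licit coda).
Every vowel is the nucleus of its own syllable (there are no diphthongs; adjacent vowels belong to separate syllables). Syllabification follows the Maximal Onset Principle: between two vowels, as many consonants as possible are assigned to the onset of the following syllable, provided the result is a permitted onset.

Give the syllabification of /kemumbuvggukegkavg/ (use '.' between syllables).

Nuclei (vowels): e, u, u, u, e, a → 6 syllables.
/e…u/ gap (V1→V2): just /m/ — single C goes to the following onset.
/u…u/ gap (V2→V3): /mb/ — longest licit onset from the right is /b/, leaving /m/ as coda.
/u…u/ gap (V3→V4): /vgg/ splits as /vg/ + /g/ (/g/ is the longest suffix that is a licit onset).
/u…e/ gap (V4→V5): just /k/ — single C goes to the following onset.
/e…a/ gap (V5→V6): cluster /gk/ — the longest permitted-onset suffix is /k/; onset = /k/, preceding coda = /g/.

ke.mum.buvg.gu.keg.kavg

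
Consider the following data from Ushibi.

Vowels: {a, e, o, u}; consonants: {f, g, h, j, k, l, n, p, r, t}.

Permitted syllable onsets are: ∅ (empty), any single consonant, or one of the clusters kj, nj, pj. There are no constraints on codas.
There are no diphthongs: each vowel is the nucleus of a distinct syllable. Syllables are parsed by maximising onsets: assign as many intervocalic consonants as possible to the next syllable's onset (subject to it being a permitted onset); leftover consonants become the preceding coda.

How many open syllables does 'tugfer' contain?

Nuclei (vowels): u, e → 2 syllables.
σ1/σ2 boundary: /gf/; trying suffixes from longest down, /f/ is the first permitted one, so coda /g/ | onset /f/.
So the parse is tug.fer.
Classifying each syllable: /tug/ (closed), /fer/ (closed).
Open syllables: 0.

0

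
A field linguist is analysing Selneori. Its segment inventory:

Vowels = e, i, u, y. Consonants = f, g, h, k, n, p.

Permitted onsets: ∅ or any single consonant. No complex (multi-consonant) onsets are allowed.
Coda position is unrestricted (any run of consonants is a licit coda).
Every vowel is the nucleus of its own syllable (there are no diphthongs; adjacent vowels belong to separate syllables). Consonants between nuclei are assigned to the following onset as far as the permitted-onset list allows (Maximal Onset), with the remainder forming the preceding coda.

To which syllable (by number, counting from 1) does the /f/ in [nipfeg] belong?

2

Nuclei (vowels): i, e → 2 syllables.
Between /i/ (V1) and /e/ (V2): /pf/; trying suffixes from longest down, /f/ is the first permitted one, so coda /p/ | onset /f/.
Syllabification: nip.feg.
The /f/ is in the onset of syllable 2 (/feg/).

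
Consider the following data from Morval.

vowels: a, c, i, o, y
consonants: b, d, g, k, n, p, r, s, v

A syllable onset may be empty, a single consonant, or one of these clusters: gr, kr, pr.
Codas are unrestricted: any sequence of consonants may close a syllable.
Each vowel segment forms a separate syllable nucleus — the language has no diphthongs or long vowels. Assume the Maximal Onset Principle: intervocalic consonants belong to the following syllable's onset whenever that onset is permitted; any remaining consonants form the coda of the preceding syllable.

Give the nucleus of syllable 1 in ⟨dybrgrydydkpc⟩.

Nuclei (vowels): y, y, y, c → 4 syllables.
The first nucleus (vowel 1 from the left) is /y/.

y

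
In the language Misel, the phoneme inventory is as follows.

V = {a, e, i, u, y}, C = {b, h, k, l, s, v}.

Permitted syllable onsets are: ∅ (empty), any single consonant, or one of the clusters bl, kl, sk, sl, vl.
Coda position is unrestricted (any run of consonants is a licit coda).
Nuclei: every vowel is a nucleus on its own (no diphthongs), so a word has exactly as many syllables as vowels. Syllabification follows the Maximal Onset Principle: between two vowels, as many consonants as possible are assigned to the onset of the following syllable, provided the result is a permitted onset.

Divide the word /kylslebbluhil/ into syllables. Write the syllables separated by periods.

kyl.sleb.blu.hil

The vowels are y, e, u, i — 4 nuclei, so 4 syllables.
Between /y/ (V1) and /e/ (V2): /lsl/; trying suffixes from longest down, /sl/ is the first permitted one, so coda /l/ | onset /sl/.
Between /e/ (V2) and /u/ (V3): /bbl/ — longest licit onset from the right is /bl/, leaving /b/ as coda.
Between /u/ (V3) and /i/ (V4): just /h/ — single C goes to the following onset.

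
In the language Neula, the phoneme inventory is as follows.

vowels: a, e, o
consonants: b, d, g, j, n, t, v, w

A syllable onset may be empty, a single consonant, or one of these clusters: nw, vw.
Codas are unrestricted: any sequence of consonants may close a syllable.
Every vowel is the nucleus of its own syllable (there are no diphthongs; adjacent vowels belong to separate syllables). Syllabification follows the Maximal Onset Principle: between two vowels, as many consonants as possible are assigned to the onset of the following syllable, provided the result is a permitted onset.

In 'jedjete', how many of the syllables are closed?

Nuclei (vowels): e, e, e → 3 syllables.
/e…e/ gap (V1→V2): /dj/ — longest licit onset from the right is /j/, leaving /d/ as coda.
/e…e/ gap (V2→V3): /t/ is a single consonant, so it becomes the next onset.
Putting it together: jed.je.te.
Classifying each syllable: /jed/ (closed), /je/ (open), /te/ (open).
Closed syllables: 1.

1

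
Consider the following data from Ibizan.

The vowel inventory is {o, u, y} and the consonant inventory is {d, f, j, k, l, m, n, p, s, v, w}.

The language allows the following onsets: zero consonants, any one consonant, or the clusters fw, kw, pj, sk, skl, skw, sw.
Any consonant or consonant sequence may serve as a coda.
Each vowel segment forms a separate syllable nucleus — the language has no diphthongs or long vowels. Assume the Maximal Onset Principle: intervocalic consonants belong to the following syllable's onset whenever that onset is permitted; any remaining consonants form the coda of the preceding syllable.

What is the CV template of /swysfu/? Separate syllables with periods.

CCVC.CV

Vowels present: y, u; each is a nucleus, giving 2 syllables.
σ1/σ2 boundary: /sf/; trying suffixes from longest down, /f/ is the first permitted one, so coda /s/ | onset /f/.
Result: swys.fu.
Mapping each syllable to C/V: /swys/ → CCVC, /fu/ → CV.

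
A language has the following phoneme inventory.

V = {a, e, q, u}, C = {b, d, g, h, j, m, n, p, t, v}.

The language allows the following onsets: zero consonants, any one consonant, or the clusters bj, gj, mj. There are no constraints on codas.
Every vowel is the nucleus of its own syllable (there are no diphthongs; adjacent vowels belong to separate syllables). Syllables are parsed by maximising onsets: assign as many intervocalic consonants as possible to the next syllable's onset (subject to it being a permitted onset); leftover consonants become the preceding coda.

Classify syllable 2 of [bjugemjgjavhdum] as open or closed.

The vowels are u, e, a, u — 4 nuclei, so 4 syllables.
Between /u/ (V1) and /e/ (V2): /g/ is a single consonant, so it becomes the next onset.
Between /e/ (V2) and /a/ (V3): cluster /mjgj/ — the longest permitted-onset suffix is /gj/; onset = /gj/, preceding coda = /mj/.
Between /a/ (V3) and /u/ (V4): /vhd/; trying suffixes from longest down, /d/ is the first permitted one, so coda /vh/ | onset /d/.
Putting it together: bju.gemj.gjavh.dum.
Syllable 2 is /gemj/ with coda /mj/, so it is closed.

closed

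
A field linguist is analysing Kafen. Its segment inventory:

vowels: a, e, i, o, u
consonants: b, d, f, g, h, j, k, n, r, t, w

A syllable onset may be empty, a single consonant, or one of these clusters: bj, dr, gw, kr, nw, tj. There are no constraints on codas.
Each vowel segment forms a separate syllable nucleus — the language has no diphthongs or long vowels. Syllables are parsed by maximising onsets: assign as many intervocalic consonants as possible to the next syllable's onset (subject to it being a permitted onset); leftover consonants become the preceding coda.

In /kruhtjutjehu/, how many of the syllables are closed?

The vowels are u, u, e, u — 4 nuclei, so 4 syllables.
V1 /u/ – V2 /u/: cluster /htj/ — the longest permitted-onset suffix is /tj/; onset = /tj/, preceding coda = /h/.
V2 /u/ – V3 /e/: /tj/ — entire cluster is a permitted onset → onset /tj/, coda ∅.
V3 /e/ – V4 /u/: just /h/ — single C goes to the following onset.
So the parse is kruh.tju.tje.hu.
Classifying each syllable: /kruh/ (closed), /tju/ (open), /tje/ (open), /hu/ (open).
Closed syllables: 1.

1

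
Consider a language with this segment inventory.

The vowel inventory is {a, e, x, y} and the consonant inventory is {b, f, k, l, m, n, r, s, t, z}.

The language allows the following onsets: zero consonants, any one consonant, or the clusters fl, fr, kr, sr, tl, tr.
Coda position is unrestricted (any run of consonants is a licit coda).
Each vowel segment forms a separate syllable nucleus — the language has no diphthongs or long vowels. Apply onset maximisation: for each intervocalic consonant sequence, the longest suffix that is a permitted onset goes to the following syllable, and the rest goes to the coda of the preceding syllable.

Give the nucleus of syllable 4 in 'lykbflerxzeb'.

e

Nuclei (vowels): y, e, x, e → 4 syllables.
The fourth nucleus (vowel 4 from the left) is /e/.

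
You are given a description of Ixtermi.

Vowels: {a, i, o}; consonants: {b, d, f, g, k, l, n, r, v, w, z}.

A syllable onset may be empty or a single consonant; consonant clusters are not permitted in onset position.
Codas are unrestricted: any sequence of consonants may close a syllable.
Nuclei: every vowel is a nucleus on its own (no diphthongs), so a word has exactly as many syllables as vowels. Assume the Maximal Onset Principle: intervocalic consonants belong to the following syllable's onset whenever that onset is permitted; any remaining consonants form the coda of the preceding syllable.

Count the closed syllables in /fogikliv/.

2

Nuclei (vowels): o, i, i → 3 syllables.
Between /o/ (V1) and /i/ (V2): /g/ → onset of the next syllable (single consonants are always licit onsets).
Between /i/ (V2) and /i/ (V3): /kl/ — longest licit onset from the right is /l/, leaving /k/ as coda.
Putting it together: fo.gik.liv.
Classifying each syllable: /fo/ (open), /gik/ (closed), /liv/ (closed).
Closed syllables: 2.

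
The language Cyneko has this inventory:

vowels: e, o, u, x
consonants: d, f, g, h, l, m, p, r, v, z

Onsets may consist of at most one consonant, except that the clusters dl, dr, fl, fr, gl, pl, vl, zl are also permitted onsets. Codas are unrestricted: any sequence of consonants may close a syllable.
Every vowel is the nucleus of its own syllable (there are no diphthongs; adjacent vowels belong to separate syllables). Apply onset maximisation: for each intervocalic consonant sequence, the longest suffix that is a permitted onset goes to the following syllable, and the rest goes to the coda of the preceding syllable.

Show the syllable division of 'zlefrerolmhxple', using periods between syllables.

zle.fre.rolm.hx.ple

Vowels present: e, e, o, x, e; each is a nucleus, giving 5 syllables.
V1 /e/ – V2 /e/: cluster /fr/ — /fr/ is itself a permitted onset, so the whole cluster goes right; preceding coda = ∅.
V2 /e/ – V3 /o/: just /r/ — single C goes to the following onset.
V3 /o/ – V4 /x/: cluster /lmh/ — the longest permitted-onset suffix is /h/; onset = /h/, preceding coda = /lm/.
V4 /x/ – V5 /e/: /pl/ — entire cluster is a permitted onset → onset /pl/, coda ∅.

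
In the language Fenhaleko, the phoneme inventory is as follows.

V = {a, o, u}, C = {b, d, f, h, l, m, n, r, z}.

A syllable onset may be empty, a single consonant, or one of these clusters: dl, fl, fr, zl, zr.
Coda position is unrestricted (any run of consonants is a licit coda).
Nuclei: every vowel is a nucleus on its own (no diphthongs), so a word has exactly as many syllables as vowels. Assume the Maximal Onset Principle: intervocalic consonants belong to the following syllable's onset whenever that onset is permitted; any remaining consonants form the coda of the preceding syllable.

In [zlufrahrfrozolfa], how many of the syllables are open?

The vowels are u, a, o, o, a — 5 nuclei, so 5 syllables.
/u…a/ gap (V1→V2): /fr/ is a licit onset in full, so it all attaches to the next syllable.
/a…o/ gap (V2→V3): /hrfr/ — longest licit onset from the right is /fr/, leaving /hr/ as coda.
/o…o/ gap (V3→V4): just /z/ — single C goes to the following onset.
/o…a/ gap (V4→V5): cluster /lf/ — the longest permitted-onset suffix is /f/; onset = /f/, preceding coda = /l/.
Putting it together: zlu.frahr.fro.zol.fa.
Classifying each syllable: /zlu/ (open), /frahr/ (closed), /fro/ (open), /zol/ (closed), /fa/ (open).
Open syllables: 3.

3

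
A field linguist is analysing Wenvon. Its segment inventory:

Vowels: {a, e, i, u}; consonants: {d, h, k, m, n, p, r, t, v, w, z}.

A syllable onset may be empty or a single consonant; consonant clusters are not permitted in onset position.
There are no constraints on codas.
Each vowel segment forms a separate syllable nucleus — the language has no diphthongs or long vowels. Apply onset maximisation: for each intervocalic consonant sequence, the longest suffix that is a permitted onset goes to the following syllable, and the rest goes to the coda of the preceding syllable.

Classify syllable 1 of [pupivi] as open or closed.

Nuclei (vowels): u, i, i → 3 syllables.
σ1/σ2 boundary: /p/ → onset of the next syllable (single consonants are always licit onsets).
σ2/σ3 boundary: just /v/ — single C goes to the following onset.
Syllabification: pu.pi.vi.
Syllable 1 is /pu/; it ends in its nucleus with no coda, so it is open.

open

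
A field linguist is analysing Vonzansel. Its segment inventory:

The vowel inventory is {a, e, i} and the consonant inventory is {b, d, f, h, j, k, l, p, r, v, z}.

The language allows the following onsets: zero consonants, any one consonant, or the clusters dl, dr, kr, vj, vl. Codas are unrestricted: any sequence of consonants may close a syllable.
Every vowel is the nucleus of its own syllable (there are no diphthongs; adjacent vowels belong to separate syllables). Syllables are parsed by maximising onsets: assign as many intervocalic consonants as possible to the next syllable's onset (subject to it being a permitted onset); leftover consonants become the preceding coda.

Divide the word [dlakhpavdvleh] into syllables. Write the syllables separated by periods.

The vowels are a, a, e — 3 nuclei, so 3 syllables.
σ1/σ2 boundary: /khp/ — longest licit onset from the right is /p/, leaving /kh/ as coda.
σ2/σ3 boundary: cluster /vdvl/ — the longest permitted-onset suffix is /vl/; onset = /vl/, preceding coda = /vd/.

dlakh.pavd.vleh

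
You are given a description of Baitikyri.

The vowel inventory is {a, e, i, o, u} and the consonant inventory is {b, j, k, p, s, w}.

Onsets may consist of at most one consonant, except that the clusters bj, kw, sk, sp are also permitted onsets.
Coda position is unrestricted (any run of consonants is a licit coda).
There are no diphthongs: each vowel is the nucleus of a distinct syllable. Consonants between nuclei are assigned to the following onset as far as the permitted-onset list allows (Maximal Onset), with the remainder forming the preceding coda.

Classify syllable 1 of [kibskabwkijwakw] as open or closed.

The vowels are i, a, i, a — 4 nuclei, so 4 syllables.
Between /i/ (V1) and /a/ (V2): /bsk/; trying suffixes from longest down, /sk/ is the first permitted one, so coda /b/ | onset /sk/.
Between /a/ (V2) and /i/ (V3): /bwk/ splits as /bw/ + /k/ (/k/ is the longest suffix that is a licit onset).
Between /i/ (V3) and /a/ (V4): /jw/ — longest licit onset from the right is /w/, leaving /j/ as coda.
Result: kib.skabw.kij.wakw.
Syllable 1 is /kib/ with coda /b/, so it is closed.

closed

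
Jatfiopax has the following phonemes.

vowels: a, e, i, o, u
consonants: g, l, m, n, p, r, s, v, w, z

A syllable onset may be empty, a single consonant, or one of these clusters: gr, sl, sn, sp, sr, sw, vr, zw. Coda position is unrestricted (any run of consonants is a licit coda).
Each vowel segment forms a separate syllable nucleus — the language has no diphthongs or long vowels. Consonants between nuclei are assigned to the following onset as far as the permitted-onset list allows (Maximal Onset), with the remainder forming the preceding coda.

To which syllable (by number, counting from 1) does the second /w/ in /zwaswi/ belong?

2

Vowels present: a, i; each is a nucleus, giving 2 syllables.
/a…i/ gap (V1→V2): /sw/ — entire cluster is a permitted onset → onset /sw/, coda ∅.
Result: zwa.swi.
The second /w/ is in the onset of syllable 2 (/swi/).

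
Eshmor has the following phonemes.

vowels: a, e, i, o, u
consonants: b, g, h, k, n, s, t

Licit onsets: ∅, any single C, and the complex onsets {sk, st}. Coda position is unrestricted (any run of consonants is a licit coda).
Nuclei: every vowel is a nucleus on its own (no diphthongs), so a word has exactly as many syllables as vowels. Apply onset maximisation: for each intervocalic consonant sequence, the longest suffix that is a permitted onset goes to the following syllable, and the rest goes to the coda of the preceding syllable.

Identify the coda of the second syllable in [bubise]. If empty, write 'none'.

Vowels present: u, i, e; each is a nucleus, giving 3 syllables.
/u…i/ gap (V1→V2): just /b/ — single C goes to the following onset.
/i…e/ gap (V2→V3): /s/ is a single consonant, so it becomes the next onset.
So the parse is bu.bi.se.
Syllable 2 is /bi/: onset /b/, nucleus /i/, coda ∅.

none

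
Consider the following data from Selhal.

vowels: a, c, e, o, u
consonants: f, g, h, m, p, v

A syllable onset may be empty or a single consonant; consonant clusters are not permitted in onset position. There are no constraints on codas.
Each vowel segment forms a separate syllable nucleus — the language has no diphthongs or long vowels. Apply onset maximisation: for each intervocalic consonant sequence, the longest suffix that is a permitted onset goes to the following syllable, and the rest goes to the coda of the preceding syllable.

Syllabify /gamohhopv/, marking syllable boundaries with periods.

ga.moh.hopv

The vowels are a, o, o — 3 nuclei, so 3 syllables.
V1 /a/ – V2 /o/: /m/ is a single consonant, so it becomes the next onset.
V2 /o/ – V3 /o/: /hh/; trying suffixes from longest down, /h/ is the first permitted one, so coda /h/ | onset /h/.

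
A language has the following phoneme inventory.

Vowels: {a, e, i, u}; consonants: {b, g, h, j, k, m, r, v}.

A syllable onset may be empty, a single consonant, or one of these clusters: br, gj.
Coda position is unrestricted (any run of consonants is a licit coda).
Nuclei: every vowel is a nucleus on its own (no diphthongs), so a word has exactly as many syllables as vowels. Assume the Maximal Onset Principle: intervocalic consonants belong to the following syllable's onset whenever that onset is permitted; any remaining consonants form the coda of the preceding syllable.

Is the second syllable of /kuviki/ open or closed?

open

The vowels are u, i, i — 3 nuclei, so 3 syllables.
σ1/σ2 boundary: /v/ → onset of the next syllable (single consonants are always licit onsets).
σ2/σ3 boundary: /k/ is a single consonant, so it becomes the next onset.
Putting it together: ku.vi.ki.
Syllable 2 is /vi/; it ends in its nucleus with no coda, so it is open.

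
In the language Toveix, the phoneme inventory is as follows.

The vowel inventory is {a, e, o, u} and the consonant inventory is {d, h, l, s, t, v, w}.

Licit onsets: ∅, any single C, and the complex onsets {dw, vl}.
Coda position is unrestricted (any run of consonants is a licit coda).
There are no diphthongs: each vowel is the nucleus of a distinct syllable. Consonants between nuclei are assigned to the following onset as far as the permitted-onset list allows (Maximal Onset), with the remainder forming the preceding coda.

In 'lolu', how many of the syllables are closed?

Nuclei (vowels): o, u → 2 syllables.
Between /o/ (V1) and /u/ (V2): /l/ is a single consonant, so it becomes the next onset.
Syllabification: lo.lu.
Classifying each syllable: /lo/ (open), /lu/ (open).
Closed syllables: 0.

0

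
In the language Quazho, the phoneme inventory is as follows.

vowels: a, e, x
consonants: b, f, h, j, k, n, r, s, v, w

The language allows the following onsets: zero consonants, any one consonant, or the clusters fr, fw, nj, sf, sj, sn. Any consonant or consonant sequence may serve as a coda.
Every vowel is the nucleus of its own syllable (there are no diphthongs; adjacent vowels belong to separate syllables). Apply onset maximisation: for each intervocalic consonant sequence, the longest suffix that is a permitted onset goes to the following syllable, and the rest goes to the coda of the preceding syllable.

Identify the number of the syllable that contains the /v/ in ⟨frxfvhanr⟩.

1

The vowels are x, a — 2 nuclei, so 2 syllables.
/x…a/ gap (V1→V2): /fvh/ — longest licit onset from the right is /h/, leaving /fv/ as coda.
Putting it together: frxfv.hanr.
The /v/ is in the coda of syllable 1 (/frxfv/).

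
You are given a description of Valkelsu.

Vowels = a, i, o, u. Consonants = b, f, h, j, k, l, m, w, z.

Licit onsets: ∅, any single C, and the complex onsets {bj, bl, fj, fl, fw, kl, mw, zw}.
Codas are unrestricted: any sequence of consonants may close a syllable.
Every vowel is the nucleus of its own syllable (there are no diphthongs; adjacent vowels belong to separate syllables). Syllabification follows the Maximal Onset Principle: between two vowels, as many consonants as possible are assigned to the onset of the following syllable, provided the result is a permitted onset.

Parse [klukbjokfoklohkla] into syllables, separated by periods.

The vowels are u, o, o, o, a — 5 nuclei, so 5 syllables.
σ1/σ2 boundary: /kbj/ splits as /k/ + /bj/ (/bj/ is the longest suffix that is a licit onset).
σ2/σ3 boundary: /kf/; trying suffixes from longest down, /f/ is the first permitted one, so coda /k/ | onset /f/.
σ3/σ4 boundary: cluster /kl/ — /kl/ is itself a permitted onset, so the whole cluster goes right; preceding coda = ∅.
σ4/σ5 boundary: cluster /hkl/ — the longest permitted-onset suffix is /kl/; onset = /kl/, preceding coda = /h/.

kluk.bjok.fo.kloh.kla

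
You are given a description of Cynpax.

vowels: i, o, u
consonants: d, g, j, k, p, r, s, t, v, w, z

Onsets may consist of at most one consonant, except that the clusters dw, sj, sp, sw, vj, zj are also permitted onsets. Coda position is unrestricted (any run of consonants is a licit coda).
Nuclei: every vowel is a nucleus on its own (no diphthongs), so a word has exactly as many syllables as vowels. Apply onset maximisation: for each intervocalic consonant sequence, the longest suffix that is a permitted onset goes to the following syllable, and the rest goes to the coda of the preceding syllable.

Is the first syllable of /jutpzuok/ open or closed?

Vowels present: u, u, o; each is a nucleus, giving 3 syllables.
Between /u/ (V1) and /u/ (V2): cluster /tpz/ — the longest permitted-onset suffix is /z/; onset = /z/, preceding coda = /tp/.
Between /u/ (V2) and /o/ (V3): no consonants, so the boundary falls immediately after /u/.
Putting it together: jutp.zu.ok.
Syllable 1 is /jutp/ with coda /tp/, so it is closed.

closed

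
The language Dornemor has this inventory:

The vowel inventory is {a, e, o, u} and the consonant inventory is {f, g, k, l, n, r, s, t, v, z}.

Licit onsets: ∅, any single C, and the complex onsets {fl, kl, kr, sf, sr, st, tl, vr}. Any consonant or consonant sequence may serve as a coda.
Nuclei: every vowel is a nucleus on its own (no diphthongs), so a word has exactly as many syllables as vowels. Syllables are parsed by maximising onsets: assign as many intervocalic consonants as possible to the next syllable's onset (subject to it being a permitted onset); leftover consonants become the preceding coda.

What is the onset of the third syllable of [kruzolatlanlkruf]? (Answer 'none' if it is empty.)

Vowels present: u, o, a, a, u; each is a nucleus, giving 5 syllables.
/u…o/ gap (V1→V2): /z/ is a single consonant, so it becomes the next onset.
/o…a/ gap (V2→V3): /l/ → onset of the next syllable (single consonants are always licit onsets).
/a…a/ gap (V3→V4): /tl/ is a licit onset in full, so it all attaches to the next syllable.
/a…u/ gap (V4→V5): /nlkr/ splits as /nl/ + /kr/ (/kr/ is the longest suffix that is a licit onset).
Syllabification: kru.zo.la.tlanl.kruf.
Syllable 3 is /la/: onset /l/, nucleus /a/, coda ∅.

l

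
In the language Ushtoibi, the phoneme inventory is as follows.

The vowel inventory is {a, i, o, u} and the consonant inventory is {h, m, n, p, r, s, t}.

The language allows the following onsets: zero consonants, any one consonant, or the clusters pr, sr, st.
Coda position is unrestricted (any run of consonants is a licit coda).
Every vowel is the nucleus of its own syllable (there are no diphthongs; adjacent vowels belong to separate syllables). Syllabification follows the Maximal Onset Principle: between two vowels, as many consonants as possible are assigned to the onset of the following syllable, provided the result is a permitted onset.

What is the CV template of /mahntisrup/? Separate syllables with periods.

Nuclei (vowels): a, i, u → 3 syllables.
Between /a/ (V1) and /i/ (V2): /hnt/ splits as /hn/ + /t/ (/t/ is the longest suffix that is a licit onset).
Between /i/ (V2) and /u/ (V3): cluster /sr/ — /sr/ is itself a permitted onset, so the whole cluster goes right; preceding coda = ∅.
Syllabification: mahn.ti.srup.
Mapping each syllable to C/V: /mahn/ → CVCC, /ti/ → CV, /srup/ → CCVC.

CVCC.CV.CCVC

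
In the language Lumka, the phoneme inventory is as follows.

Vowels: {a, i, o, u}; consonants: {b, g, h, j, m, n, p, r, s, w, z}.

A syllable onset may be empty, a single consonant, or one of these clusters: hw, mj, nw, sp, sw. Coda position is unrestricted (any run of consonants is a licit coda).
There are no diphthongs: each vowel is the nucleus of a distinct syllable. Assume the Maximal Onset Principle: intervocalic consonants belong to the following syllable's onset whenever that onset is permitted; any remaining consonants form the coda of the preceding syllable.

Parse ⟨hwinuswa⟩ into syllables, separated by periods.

hwi.nu.swa

Nuclei (vowels): i, u, a → 3 syllables.
Between /i/ (V1) and /u/ (V2): just /n/ — single C goes to the following onset.
Between /u/ (V2) and /a/ (V3): /sw/ is a licit onset in full, so it all attaches to the next syllable.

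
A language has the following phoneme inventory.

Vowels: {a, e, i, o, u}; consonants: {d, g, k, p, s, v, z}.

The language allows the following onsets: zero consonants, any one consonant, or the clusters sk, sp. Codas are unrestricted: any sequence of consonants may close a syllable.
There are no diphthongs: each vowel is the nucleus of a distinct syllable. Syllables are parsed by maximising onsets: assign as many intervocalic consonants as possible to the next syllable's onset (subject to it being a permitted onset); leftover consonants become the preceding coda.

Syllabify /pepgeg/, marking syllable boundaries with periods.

pep.geg

Nuclei (vowels): e, e → 2 syllables.
/e…e/ gap (V1→V2): /pg/; trying suffixes from longest down, /g/ is the first permitted one, so coda /p/ | onset /g/.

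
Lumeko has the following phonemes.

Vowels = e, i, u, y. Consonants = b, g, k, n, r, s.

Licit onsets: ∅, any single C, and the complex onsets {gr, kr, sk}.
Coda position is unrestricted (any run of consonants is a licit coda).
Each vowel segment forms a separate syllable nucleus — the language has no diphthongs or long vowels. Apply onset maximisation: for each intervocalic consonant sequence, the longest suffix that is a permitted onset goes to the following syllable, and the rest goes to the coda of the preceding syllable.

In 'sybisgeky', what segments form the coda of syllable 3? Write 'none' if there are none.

Nuclei (vowels): y, i, e, y → 4 syllables.
/y…i/ gap (V1→V2): /b/ is a single consonant, so it becomes the next onset.
/i…e/ gap (V2→V3): cluster /sg/ — the longest permitted-onset suffix is /g/; onset = /g/, preceding coda = /s/.
/e…y/ gap (V3→V4): /k/ → onset of the next syllable (single consonants are always licit onsets).
So the parse is sy.bis.ge.ky.
Syllable 3 is /ge/: onset /g/, nucleus /e/, coda ∅.

none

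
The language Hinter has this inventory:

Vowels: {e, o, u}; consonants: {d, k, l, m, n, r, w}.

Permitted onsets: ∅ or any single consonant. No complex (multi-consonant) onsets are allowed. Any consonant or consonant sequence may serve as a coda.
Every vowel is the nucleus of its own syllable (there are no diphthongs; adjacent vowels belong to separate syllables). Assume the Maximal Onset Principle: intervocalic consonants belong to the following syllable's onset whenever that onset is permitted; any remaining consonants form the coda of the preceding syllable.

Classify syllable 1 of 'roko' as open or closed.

The vowels are o, o — 2 nuclei, so 2 syllables.
σ1/σ2 boundary: /k/ is a single consonant, so it becomes the next onset.
Putting it together: ro.ko.
Syllable 1 is /ro/; it ends in its nucleus with no coda, so it is open.

open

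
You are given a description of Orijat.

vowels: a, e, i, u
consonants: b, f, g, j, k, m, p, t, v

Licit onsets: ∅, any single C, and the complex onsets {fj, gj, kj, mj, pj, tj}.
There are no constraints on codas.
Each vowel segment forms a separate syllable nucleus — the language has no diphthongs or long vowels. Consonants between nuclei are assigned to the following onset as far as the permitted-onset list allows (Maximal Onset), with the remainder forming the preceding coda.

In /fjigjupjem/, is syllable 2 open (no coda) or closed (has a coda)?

Nuclei (vowels): i, u, e → 3 syllables.
V1 /i/ – V2 /u/: cluster /gj/ — /gj/ is itself a permitted onset, so the whole cluster goes right; preceding coda = ∅.
V2 /u/ – V3 /e/: cluster /pj/ — /pj/ is itself a permitted onset, so the whole cluster goes right; preceding coda = ∅.
So the parse is fji.gju.pjem.
Syllable 2 is /gju/; it ends in its nucleus with no coda, so it is open.

open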